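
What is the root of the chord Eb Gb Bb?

Eb

Reordering Eb, Gb, Bb into stacked thirds gives Eb–Gb–Bb; the bottom of that stack, Eb, is the root.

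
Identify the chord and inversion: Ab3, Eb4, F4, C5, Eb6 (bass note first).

F minor seventh, first inversion

The pitch classes Ab, Eb, F, C arrange in thirds as F–Ab–C–Eb: an F minor seventh chord.
Ab is the third of F minor seventh; third in the bass means first inversion (figured bass 6/5).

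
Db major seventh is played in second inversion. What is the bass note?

Ab

In second inversion the fifth is lowest. For Db major seventh (Db–F–Ab–C) that is Ab.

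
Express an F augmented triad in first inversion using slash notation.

First inversion of F augmented has the third (A) in the bass. As a slash chord: Faug/A.

Faug/A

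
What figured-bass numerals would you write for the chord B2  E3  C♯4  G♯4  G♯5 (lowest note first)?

4/2

The notes B, E, C#, G# stack in thirds as C#–E–G#–B — a C# minor seventh chord. The bass B is the seventh, so this is third inversion: figured 4/2.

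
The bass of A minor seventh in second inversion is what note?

The fifth of A minor seventh (A–C–E–G) is E; that is the bass in second inversion.

E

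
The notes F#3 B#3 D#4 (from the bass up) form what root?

The distinct letter names are F#, B#, D#. Arranged as a stack of thirds they read B#–D#–F#, so B# is the root (a B# diminished triad).

B#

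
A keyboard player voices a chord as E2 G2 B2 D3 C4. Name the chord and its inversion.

C major ninth, first inversion

The pitch classes E, G, B, D, C arrange in thirds as C–E–G–B–D: a C major ninth chord.
The lowest note is E, the third of the chord, so this is first inversion.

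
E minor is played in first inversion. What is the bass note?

G

In first inversion the third is lowest. For E minor (E–G–B) that is G.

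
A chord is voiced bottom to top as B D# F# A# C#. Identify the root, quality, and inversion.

The distinct note names are B, D#, F#, A#, C#. Stacked in thirds they read B–D#–F#–A#–C#, which is a major ninth chord on B.
B is the root of B major ninth; root in the bass means root position.

B major ninth, root position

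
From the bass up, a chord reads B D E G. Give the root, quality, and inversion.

The distinct note names are B, D, E, G. Stacked in thirds they read E–G–B–D, which is a minor seventh chord on E.
With the fifth (B) in the bass, the chord is in second inversion (figured bass 4/3).

E minor seventh, second inversion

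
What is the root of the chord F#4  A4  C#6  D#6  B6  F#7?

B

Reordering F#, A, C#, D#, B into stacked thirds gives B–D#–F#–A–C#; the bottom of that stack, B, is the root.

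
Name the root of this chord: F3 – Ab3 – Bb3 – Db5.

Bb

The distinct letter names are F, Ab, Bb, Db. Arranged as a stack of thirds they read Bb–Db–F–Ab, so Bb is the root (a Bb minor seventh chord).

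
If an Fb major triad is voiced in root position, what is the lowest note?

Fb

In root position the root is lowest. For Fb major (Fb–Ab–Cb) that is Fb.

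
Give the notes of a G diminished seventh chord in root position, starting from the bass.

The chord tones are G–Bb–Db–Fb. With the root (G) lowest for root position: G, Bb, Db, Fb.

G, Bb, Db, Fb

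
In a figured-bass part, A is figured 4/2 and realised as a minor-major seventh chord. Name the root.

The figures 4/2 mean the seventh of the chord is in the bass. If A is the seventh of a minor-major seventh chord, the root is Bb (chord tones Bb–Db–F–A).

Bb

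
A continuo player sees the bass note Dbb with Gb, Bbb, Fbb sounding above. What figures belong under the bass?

4/3

The notes Dbb, Gb, Bbb, Fbb stack in thirds as Gb–Bbb–Dbb–Fbb — a Gb diminished seventh chord. The bass Dbb is the fifth, so this is second inversion: figured 4/3.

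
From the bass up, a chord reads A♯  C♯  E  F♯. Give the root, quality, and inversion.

F# dominant seventh, first inversion

Reducing to letter names: A#, C#, E, F#. These stack in thirds as F#–A#–C#–E — an F# dominant seventh chord.
A# is the third of F# dominant seventh; third in the bass means first inversion (figured bass 6/5).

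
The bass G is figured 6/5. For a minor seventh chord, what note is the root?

E

The figures 6/5 mean the third of the chord is in the bass. If G is the third of a minor seventh chord, the root is E (chord tones E–G–B–D).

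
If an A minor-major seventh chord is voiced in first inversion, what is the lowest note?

The third of A minor-major seventh (A–C–E–G#) is C; that is the bass in first inversion.

C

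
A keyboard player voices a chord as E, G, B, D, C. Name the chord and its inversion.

C major ninth, first inversion

The distinct note names are E, G, B, D, C. Stacked in thirds they read C–E–G–B–D, which is a major ninth chord on C.
With the third (E) in the bass, the chord is in first inversion.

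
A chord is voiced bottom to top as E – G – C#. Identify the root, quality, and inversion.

C# diminished, first inversion

The distinct note names are E, G, C#. Stacked in thirds they read C#–E–G, which is a diminished triad on C#.
The lowest note is E, the third of the chord, so this is first inversion (figured bass 6).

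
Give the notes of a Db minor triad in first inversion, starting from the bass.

Fb, Ab, Db

Spelling Db minor: Db–Fb–Ab. In first inversion the third is bass, giving Fb, Ab, Db from the bottom.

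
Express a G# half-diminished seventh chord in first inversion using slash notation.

First inversion of G# half-diminished seventh has the third (B) in the bass. As a slash chord: G#ø7/B.

G#ø7/B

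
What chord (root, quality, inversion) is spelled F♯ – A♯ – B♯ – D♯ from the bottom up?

B# half-diminished seventh, second inversion

The pitch classes F#, A#, B#, D# arrange in thirds as B#–D#–F#–A#: a B# half-diminished seventh chord.
The lowest note is F#, the fifth of the chord, so this is second inversion (figured bass 4/3).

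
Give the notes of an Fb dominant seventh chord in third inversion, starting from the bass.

The chord tones are Fb–Ab–Cb–Ebb. With the seventh (Ebb) lowest for third inversion: Ebb, Fb, Ab, Cb.

Ebb, Fb, Ab, Cb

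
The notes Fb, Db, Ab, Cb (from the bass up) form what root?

Fb, Db, Ab, Cb are the tones of a Db minor seventh chord (Db–Fb–Ab–Cb), making Db the root.

Db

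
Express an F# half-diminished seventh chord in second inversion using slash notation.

Second inversion of F# half-diminished seventh has the fifth (C) in the bass. As a slash chord: F#ø7/C.

F#ø7/C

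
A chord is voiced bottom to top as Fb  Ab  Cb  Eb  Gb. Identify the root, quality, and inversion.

Fb major ninth, root position

The pitch classes Fb, Ab, Cb, Eb, Gb arrange in thirds as Fb–Ab–Cb–Eb–Gb: an Fb major ninth chord.
With the root (Fb) in the bass, the chord is in root position.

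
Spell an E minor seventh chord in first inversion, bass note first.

G, B, D, E

The chord tones are E–G–B–D. With the third (G) lowest for first inversion: G, B, D, E.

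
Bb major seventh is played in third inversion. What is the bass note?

The seventh of Bb major seventh (Bb–D–F–A) is A; that is the bass in third inversion.

A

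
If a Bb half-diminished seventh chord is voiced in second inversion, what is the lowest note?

Fb

Bb half-diminished seventh is Bb–Db–Fb–Ab. Second inversion places the fifth in the bass: Fb.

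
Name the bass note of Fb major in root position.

The root of Fb major (Fb–Ab–Cb) is Fb; that is the bass in root position.

Fb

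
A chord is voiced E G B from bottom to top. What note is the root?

E, G, B are the tones of an E minor triad (E–G–B), making E the root.

E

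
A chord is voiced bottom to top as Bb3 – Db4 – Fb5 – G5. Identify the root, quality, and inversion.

The pitch classes Bb, Db, Fb, G arrange in thirds as G–Bb–Db–Fb: a G diminished seventh chord.
Bb is the third of G diminished seventh; third in the bass means first inversion (figured bass 6/5).

G diminished seventh, first inversion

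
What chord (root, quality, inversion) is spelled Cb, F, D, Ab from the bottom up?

Reducing to letter names: Cb, F, D, Ab. These stack in thirds as D–F–Ab–Cb — a D diminished seventh chord.
With the seventh (Cb) in the bass, the chord is in third inversion (figured bass 4/2).

D diminished seventh, third inversion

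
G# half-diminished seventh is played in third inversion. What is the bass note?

G# half-diminished seventh is G#–B–D–F#. Third inversion places the seventh in the bass: F#.

F#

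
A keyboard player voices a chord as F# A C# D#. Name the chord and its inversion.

D# half-diminished seventh, first inversion

The distinct note names are F#, A, C#, D#. Stacked in thirds they read D#–F#–A–C#, which is a half-diminished seventh chord on D#.
The lowest note is F#, the third of the chord, so this is first inversion (figured bass 6/5).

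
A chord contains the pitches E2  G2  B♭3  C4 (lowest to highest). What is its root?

C

Reordering E, G, Bb, C into stacked thirds gives C–E–G–Bb; the bottom of that stack, C, is the root.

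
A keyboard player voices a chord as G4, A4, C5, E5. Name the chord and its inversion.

A minor seventh, third inversion

The distinct note names are G, A, C, E. Stacked in thirds they read A–C–E–G, which is a minor seventh chord on A.
The lowest note is G, the seventh of the chord, so this is third inversion (figured bass 4/2).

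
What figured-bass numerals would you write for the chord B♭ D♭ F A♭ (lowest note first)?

7

The notes Bb, Db, F, Ab stack in thirds as Bb–Db–F–Ab — a Bb minor seventh chord. The bass Bb is the root, so this is root position: figured 7.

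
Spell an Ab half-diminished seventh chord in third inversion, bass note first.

Gb, Ab, Cb, Ebb

Spelling Ab half-diminished seventh: Ab–Cb–Ebb–Gb. In third inversion the seventh is bass, giving Gb, Ab, Cb, Ebb from the bottom.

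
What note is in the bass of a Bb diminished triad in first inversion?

Db

In first inversion the third is lowest. For Bb diminished (Bb–Db–Fb) that is Db.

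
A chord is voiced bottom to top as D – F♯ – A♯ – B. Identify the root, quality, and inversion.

Reducing to letter names: D, F#, A#, B. These stack in thirds as B–D–F#–A# — a B minor-major seventh chord.
D is the third of B minor-major seventh; third in the bass means first inversion (figured bass 6/5).

B minor-major seventh, first inversion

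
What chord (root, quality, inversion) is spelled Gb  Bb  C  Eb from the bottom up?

The pitch classes Gb, Bb, C, Eb arrange in thirds as C–Eb–Gb–Bb: a C half-diminished seventh chord.
With the fifth (Gb) in the bass, the chord is in second inversion (figured bass 4/3).

C half-diminished seventh, second inversion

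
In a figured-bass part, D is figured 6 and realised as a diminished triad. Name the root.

B

The figures 6 mean the third of the chord is in the bass. If D is the third of a diminished triad, the root is B (chord tones B–D–F).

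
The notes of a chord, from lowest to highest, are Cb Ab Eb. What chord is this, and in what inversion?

Ab minor, first inversion

Reducing to letter names: Cb, Ab, Eb. These stack in thirds as Ab–Cb–Eb — an Ab minor triad.
The lowest note is Cb, the third of the chord, so this is first inversion (figured bass 6).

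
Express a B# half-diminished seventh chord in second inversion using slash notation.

B#ø7/F#

Second inversion of B# half-diminished seventh has the fifth (F#) in the bass. As a slash chord: B#ø7/F#.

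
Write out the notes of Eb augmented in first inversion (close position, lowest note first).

The chord tones are Eb–G–B. With the third (G) lowest for first inversion: G, B, Eb.

G, B, Eb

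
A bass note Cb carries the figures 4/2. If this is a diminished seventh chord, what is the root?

The figures 4/2 mean the seventh of the chord is in the bass. If Cb is the seventh of a diminished seventh chord, the root is D (chord tones D–F–Ab–Cb).

D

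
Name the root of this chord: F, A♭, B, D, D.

Reordering F, Ab, B, D into stacked thirds gives B–D–F–Ab; the bottom of that stack, B, is the root.

B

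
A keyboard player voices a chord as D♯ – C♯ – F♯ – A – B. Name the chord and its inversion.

B dominant ninth, first inversion

The pitch classes D#, C#, F#, A, B arrange in thirds as B–D#–F#–A–C#: a B dominant ninth chord.
D# is the third of B dominant ninth; third in the bass means first inversion.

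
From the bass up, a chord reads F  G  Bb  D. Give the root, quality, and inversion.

G minor seventh, third inversion

The pitch classes F, G, Bb, D arrange in thirds as G–Bb–D–F: a G minor seventh chord.
With the seventh (F) in the bass, the chord is in third inversion (figured bass 4/2).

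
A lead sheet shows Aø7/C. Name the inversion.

Aø7/C means A half-diminished seventh with C in the bass. C is the third of A half-diminished seventh (A–C–Eb–G), so this is first inversion.

first inversion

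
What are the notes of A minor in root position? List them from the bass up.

A minor is A–C–E. Root position puts the root (A) in the bass, with the remaining tones above: A, C, E.

A, C, E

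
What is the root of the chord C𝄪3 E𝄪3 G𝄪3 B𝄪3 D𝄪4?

C##

The distinct letter names are C##, E##, G##, B##, D##. Arranged as a stack of thirds they read C##–E##–G##–B##–D##, so C## is the root (a C## major ninth chord).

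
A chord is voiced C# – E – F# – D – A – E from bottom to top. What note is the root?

C#, E, F#, D, A are the tones of a D major ninth chord (D–F#–A–C#–E), making D the root.

D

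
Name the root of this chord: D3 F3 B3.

Reordering D, F, B into stacked thirds gives B–D–F; the bottom of that stack, B, is the root.

B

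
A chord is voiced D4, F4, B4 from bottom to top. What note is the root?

B

The distinct letter names are D, F, B. Arranged as a stack of thirds they read B–D–F, so B is the root (a B diminished triad).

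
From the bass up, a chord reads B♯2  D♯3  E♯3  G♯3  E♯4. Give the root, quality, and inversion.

E# minor seventh, second inversion

The pitch classes B#, D#, E#, G# arrange in thirds as E#–G#–B#–D#: an E# minor seventh chord.
B# is the fifth of E# minor seventh; fifth in the bass means second inversion (figured bass 4/3).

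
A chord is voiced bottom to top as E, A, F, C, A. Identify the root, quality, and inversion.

The distinct note names are E, A, F, C. Stacked in thirds they read F–A–C–E, which is a major seventh chord on F.
With the seventh (E) in the bass, the chord is in third inversion (figured bass 4/2).

F major seventh, third inversion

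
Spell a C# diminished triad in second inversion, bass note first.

C# diminished is C#–E–G. Second inversion puts the fifth (G) in the bass, with the remaining tones above: G, C#, E.

G, C#, E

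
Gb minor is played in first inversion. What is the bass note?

The third of Gb minor (Gb–Bbb–Db) is Bbb; that is the bass in first inversion.

Bbb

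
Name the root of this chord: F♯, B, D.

B

Reordering F#, B, D into stacked thirds gives B–D–F#; the bottom of that stack, B, is the root.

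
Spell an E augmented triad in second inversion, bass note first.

B#, E, G#

The chord tones are E–G#–B#. With the fifth (B#) lowest for second inversion: B#, E, G#.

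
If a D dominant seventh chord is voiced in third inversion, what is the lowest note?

C

The seventh of D dominant seventh (D–F#–A–C) is C; that is the bass in third inversion.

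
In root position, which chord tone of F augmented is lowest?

In root position the root is lowest. For F augmented (F–A–C#) that is F.

F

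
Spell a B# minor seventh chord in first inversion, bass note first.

The chord tones are B#–D#–F##–A#. With the third (D#) lowest for first inversion: D#, F##, A#, B#.

D#, F##, A#, B#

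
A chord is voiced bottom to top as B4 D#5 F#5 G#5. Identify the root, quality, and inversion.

G# minor seventh, first inversion

The pitch classes B, D#, F#, G# arrange in thirds as G#–B–D#–F#: a G# minor seventh chord.
With the third (B) in the bass, the chord is in first inversion (figured bass 6/5).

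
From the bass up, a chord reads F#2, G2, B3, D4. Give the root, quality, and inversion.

Reducing to letter names: F#, G, B, D. These stack in thirds as G–B–D–F# — a G major seventh chord.
F# is the seventh of G major seventh; seventh in the bass means third inversion (figured bass 4/2).

G major seventh, third inversion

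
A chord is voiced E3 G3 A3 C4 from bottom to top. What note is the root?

Reordering E, G, A, C into stacked thirds gives A–C–E–G; the bottom of that stack, A, is the root.

A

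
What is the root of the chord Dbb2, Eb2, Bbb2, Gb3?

Eb

Reordering Dbb, Eb, Bbb, Gb into stacked thirds gives Eb–Gb–Bbb–Dbb; the bottom of that stack, Eb, is the root.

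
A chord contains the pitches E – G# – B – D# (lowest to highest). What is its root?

E, G#, B, D# are the tones of an E major seventh chord (E–G#–B–D#), making E the root.

E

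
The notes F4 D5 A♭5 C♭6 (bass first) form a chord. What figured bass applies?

The notes F, D, Ab, Cb stack in thirds as D–F–Ab–Cb — a D diminished seventh chord. The bass F is the third, so this is first inversion: figured 6/5.

6/5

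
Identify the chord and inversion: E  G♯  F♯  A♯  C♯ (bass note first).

F# dominant ninth, third inversion

Reducing to letter names: E, G#, F#, A#, C#. These stack in thirds as F#–A#–C#–E–G# — an F# dominant ninth chord.
E is the seventh of F# dominant ninth; seventh in the bass means third inversion.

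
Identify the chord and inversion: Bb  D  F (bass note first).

The pitch classes Bb, D, F arrange in thirds as Bb–D–F: a Bb major triad.
The lowest note is Bb, the root of the chord, so this is root position (figured bass 5/3).

Bb major, root position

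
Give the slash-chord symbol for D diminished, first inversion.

First inversion of D diminished has the third (F) in the bass. As a slash chord: Ddim/F.

Ddim/F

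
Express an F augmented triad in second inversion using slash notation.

Second inversion of F augmented has the fifth (C#) in the bass. As a slash chord: Faug/C#.

Faug/C#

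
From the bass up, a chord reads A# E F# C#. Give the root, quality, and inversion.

The distinct note names are A#, E, F#, C#. Stacked in thirds they read F#–A#–C#–E, which is a dominant seventh chord on F#.
With the third (A#) in the bass, the chord is in first inversion (figured bass 6/5).

F# dominant seventh, first inversion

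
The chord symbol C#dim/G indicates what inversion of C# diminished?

second inversion

C#dim/G means C# diminished with G in the bass. G is the fifth of C# diminished (C#–E–G), so this is second inversion.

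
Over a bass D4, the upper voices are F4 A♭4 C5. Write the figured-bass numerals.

The notes D, F, Ab, C stack in thirds as D–F–Ab–C — a D half-diminished seventh chord. The bass D is the root, so this is root position: figured 7.

7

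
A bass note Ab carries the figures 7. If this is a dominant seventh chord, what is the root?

Ab

The figures 7 mean the root of the chord is in the bass. If Ab is the root of a dominant seventh chord, the root is Ab (chord tones Ab–C–Eb–Gb).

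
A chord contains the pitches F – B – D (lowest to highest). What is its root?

Reordering F, B, D into stacked thirds gives B–D–F; the bottom of that stack, B, is the root.

B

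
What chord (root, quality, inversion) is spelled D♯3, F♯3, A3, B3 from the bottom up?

B dominant seventh, first inversion

Reducing to letter names: D#, F#, A, B. These stack in thirds as B–D#–F#–A — a B dominant seventh chord.
The lowest note is D#, the third of the chord, so this is first inversion (figured bass 6/5).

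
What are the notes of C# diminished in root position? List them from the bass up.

Spelling C# diminished: C#–E–G. In root position the root is bass, giving C#, E, G from the bottom.

C#, E, G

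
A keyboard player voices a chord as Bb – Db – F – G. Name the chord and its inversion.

Reducing to letter names: Bb, Db, F, G. These stack in thirds as G–Bb–Db–F — a G half-diminished seventh chord.
Bb is the third of G half-diminished seventh; third in the bass means first inversion (figured bass 6/5).

G half-diminished seventh, first inversion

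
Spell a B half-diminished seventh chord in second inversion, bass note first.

F, A, B, D

Spelling B half-diminished seventh: B–D–F–A. In second inversion the fifth is bass, giving F, A, B, D from the bottom.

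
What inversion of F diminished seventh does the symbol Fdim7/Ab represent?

first inversion

Fdim7/Ab means F diminished seventh with Ab in the bass. Ab is the third of F diminished seventh (F–Ab–Cb–Ebb), so this is first inversion.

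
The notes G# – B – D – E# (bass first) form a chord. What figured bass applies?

6/5

The notes G#, B, D, E# stack in thirds as E#–G#–B–D — an E# diminished seventh chord. The bass G# is the third, so this is first inversion: figured 6/5.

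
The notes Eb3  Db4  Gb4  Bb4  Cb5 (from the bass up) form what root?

The distinct letter names are Eb, Db, Gb, Bb, Cb. Arranged as a stack of thirds they read Cb–Eb–Gb–Bb–Db, so Cb is the root (a Cb major ninth chord).

Cb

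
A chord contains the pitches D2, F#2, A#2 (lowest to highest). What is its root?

Reordering D, F#, A# into stacked thirds gives D–F#–A#; the bottom of that stack, D, is the root.

D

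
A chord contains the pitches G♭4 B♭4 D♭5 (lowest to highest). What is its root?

Gb, Bb, Db are the tones of a Gb major triad (Gb–Bb–Db), making Gb the root.

Gb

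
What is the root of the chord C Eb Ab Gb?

The distinct letter names are C, Eb, Ab, Gb. Arranged as a stack of thirds they read Ab–C–Eb–Gb, so Ab is the root (an Ab dominant seventh chord).

Ab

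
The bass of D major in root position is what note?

The root of D major (D–F#–A) is D; that is the bass in root position.

D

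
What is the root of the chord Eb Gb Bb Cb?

Cb

Reordering Eb, Gb, Bb, Cb into stacked thirds gives Cb–Eb–Gb–Bb; the bottom of that stack, Cb, is the root.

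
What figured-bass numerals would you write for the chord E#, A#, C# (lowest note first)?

The notes E#, A#, C# stack in thirds as A#–C#–E# — an A# minor triad. The bass E# is the fifth, so this is second inversion: figured 6/4.

6/4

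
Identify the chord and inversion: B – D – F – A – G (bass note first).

Reducing to letter names: B, D, F, A, G. These stack in thirds as G–B–D–F–A — a G dominant ninth chord.
The lowest note is B, the third of the chord, so this is first inversion.

G dominant ninth, first inversion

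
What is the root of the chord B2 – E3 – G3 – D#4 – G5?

B, E, G, D# are the tones of an E minor-major seventh chord (E–G–B–D#), making E the root.

E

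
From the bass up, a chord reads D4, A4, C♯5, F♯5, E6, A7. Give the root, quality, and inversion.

D major ninth, root position

The distinct note names are D, A, C#, F#, E. Stacked in thirds they read D–F#–A–C#–E, which is a major ninth chord on D.
D is the root of D major ninth; root in the bass means root position.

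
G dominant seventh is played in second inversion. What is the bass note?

G dominant seventh is G–B–D–F. Second inversion places the fifth in the bass: D.

D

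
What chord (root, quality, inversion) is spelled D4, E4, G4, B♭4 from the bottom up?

E half-diminished seventh, third inversion

Reducing to letter names: D, E, G, Bb. These stack in thirds as E–G–Bb–D — an E half-diminished seventh chord.
With the seventh (D) in the bass, the chord is in third inversion (figured bass 4/2).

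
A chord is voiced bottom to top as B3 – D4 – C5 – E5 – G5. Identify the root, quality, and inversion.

C major ninth, third inversion

The pitch classes B, D, C, E, G arrange in thirds as C–E–G–B–D: a C major ninth chord.
B is the seventh of C major ninth; seventh in the bass means third inversion.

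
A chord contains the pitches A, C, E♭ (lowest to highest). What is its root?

A

Reordering A, C, Eb into stacked thirds gives A–C–Eb; the bottom of that stack, A, is the root.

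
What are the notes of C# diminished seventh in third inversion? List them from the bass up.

Bb, C#, E, G

The chord tones are C#–E–G–Bb. With the seventh (Bb) lowest for third inversion: Bb, C#, E, G.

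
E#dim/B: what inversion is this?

E#dim/B means E# diminished with B in the bass. B is the fifth of E# diminished (E#–G#–B), so this is second inversion.

second inversion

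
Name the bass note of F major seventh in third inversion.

E

The seventh of F major seventh (F–A–C–E) is E; that is the bass in third inversion.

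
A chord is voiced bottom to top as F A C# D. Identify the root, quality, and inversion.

D minor-major seventh, first inversion

Reducing to letter names: F, A, C#, D. These stack in thirds as D–F–A–C# — a D minor-major seventh chord.
The lowest note is F, the third of the chord, so this is first inversion (figured bass 6/5).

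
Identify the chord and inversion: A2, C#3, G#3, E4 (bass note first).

A major seventh, root position

The pitch classes A, C#, G#, E arrange in thirds as A–C#–E–G#: an A major seventh chord.
A is the root of A major seventh; root in the bass means root position (figured bass 7).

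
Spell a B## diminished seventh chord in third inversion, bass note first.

A#, B##, D##, F##

B## diminished seventh is B##–D##–F##–A#. Third inversion puts the seventh (A#) in the bass, with the remaining tones above: A#, B##, D##, F##.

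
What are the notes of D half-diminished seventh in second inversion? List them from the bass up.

Ab, C, D, F

Spelling D half-diminished seventh: D–F–Ab–C. In second inversion the fifth is bass, giving Ab, C, D, F from the bottom.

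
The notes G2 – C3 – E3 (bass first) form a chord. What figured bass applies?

The notes G, C, E stack in thirds as C–E–G — a C major triad. The bass G is the fifth, so this is second inversion: figured 6/4.

6/4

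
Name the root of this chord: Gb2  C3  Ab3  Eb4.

Ab

Reordering Gb, C, Ab, Eb into stacked thirds gives Ab–C–Eb–Gb; the bottom of that stack, Ab, is the root.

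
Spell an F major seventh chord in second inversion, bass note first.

Spelling F major seventh: F–A–C–E. In second inversion the fifth is bass, giving C, E, F, A from the bottom.

C, E, F, A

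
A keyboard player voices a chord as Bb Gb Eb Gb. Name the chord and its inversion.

Eb minor, second inversion

The distinct note names are Bb, Gb, Eb. Stacked in thirds they read Eb–Gb–Bb, which is a minor triad on Eb.
The lowest note is Bb, the fifth of the chord, so this is second inversion (figured bass 6/4).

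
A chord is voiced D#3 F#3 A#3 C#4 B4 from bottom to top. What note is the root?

D#, F#, A#, C#, B are the tones of a B major ninth chord (B–D#–F#–A#–C#), making B the root.

B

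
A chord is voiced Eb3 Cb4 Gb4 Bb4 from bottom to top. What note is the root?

Reordering Eb, Cb, Gb, Bb into stacked thirds gives Cb–Eb–Gb–Bb; the bottom of that stack, Cb, is the root.

Cb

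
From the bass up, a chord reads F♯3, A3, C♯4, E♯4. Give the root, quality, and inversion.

F# minor-major seventh, root position

The pitch classes F#, A, C#, E# arrange in thirds as F#–A–C#–E#: an F# minor-major seventh chord.
The lowest note is F#, the root of the chord, so this is root position (figured bass 7).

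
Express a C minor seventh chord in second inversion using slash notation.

Cm7/G

Second inversion of C minor seventh has the fifth (G) in the bass. As a slash chord: Cm7/G.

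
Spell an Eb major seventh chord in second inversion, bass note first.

Bb, D, Eb, G

Eb major seventh is Eb–G–Bb–D. Second inversion puts the fifth (Bb) in the bass, with the remaining tones above: Bb, D, Eb, G.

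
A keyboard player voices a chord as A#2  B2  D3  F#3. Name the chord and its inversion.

B minor-major seventh, third inversion

The pitch classes A#, B, D, F# arrange in thirds as B–D–F#–A#: a B minor-major seventh chord.
A# is the seventh of B minor-major seventh; seventh in the bass means third inversion (figured bass 4/2).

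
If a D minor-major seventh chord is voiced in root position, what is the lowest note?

D

In root position the root is lowest. For D minor-major seventh (D–F–A–C#) that is D.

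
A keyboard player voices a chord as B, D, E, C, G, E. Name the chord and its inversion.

The pitch classes B, D, E, C, G arrange in thirds as C–E–G–B–D: a C major ninth chord.
With the seventh (B) in the bass, the chord is in third inversion.

C major ninth, third inversion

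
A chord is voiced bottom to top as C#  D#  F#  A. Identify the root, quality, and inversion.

D# half-diminished seventh, third inversion

The distinct note names are C#, D#, F#, A. Stacked in thirds they read D#–F#–A–C#, which is a half-diminished seventh chord on D#.
C# is the seventh of D# half-diminished seventh; seventh in the bass means third inversion (figured bass 4/2).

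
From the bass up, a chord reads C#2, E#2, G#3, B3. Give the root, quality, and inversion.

C# dominant seventh, root position

The distinct note names are C#, E#, G#, B. Stacked in thirds they read C#–E#–G#–B, which is a dominant seventh chord on C#.
With the root (C#) in the bass, the chord is in root position (figured bass 7).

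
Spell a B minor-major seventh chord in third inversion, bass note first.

A#, B, D, F#

Spelling B minor-major seventh: B–D–F#–A#. In third inversion the seventh is bass, giving A#, B, D, F# from the bottom.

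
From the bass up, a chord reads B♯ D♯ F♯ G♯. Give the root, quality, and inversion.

G# dominant seventh, first inversion

The distinct note names are B#, D#, F#, G#. Stacked in thirds they read G#–B#–D#–F#, which is a dominant seventh chord on G#.
B# is the third of G# dominant seventh; third in the bass means first inversion (figured bass 6/5).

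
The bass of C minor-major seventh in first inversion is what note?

Eb

The third of C minor-major seventh (C–Eb–G–B) is Eb; that is the bass in first inversion.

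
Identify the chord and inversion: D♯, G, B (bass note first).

G augmented, second inversion

The distinct note names are D#, G, B. Stacked in thirds they read G–B–D#, which is an augmented triad on G.
D# is the fifth of G augmented; fifth in the bass means second inversion (figured bass 6/4).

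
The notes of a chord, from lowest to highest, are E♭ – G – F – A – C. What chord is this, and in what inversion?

F dominant ninth, third inversion

The distinct note names are Eb, G, F, A, C. Stacked in thirds they read F–A–C–Eb–G, which is a dominant ninth chord on F.
Eb is the seventh of F dominant ninth; seventh in the bass means third inversion.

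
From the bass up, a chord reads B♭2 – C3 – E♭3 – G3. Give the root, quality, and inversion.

C minor seventh, third inversion

The distinct note names are Bb, C, Eb, G. Stacked in thirds they read C–Eb–G–Bb, which is a minor seventh chord on C.
The lowest note is Bb, the seventh of the chord, so this is third inversion (figured bass 4/2).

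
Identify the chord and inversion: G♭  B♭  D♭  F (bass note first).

The pitch classes Gb, Bb, Db, F arrange in thirds as Gb–Bb–Db–F: a Gb major seventh chord.
The lowest note is Gb, the root of the chord, so this is root position (figured bass 7).

Gb major seventh, root position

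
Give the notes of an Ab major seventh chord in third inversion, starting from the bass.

G, Ab, C, Eb

Ab major seventh is Ab–C–Eb–G. Third inversion puts the seventh (G) in the bass, with the remaining tones above: G, Ab, C, Eb.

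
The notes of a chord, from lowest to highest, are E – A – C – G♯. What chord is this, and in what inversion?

The pitch classes E, A, C, G# arrange in thirds as A–C–E–G#: an A minor-major seventh chord.
E is the fifth of A minor-major seventh; fifth in the bass means second inversion (figured bass 4/3).

A minor-major seventh, second inversion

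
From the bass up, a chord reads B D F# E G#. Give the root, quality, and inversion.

The distinct note names are B, D, F#, E, G#. Stacked in thirds they read E–G#–B–D–F#, which is a dominant ninth chord on E.
B is the fifth of E dominant ninth; fifth in the bass means second inversion.

E dominant ninth, second inversion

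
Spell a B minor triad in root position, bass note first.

B, D, F#

Spelling B minor: B–D–F#. In root position the root is bass, giving B, D, F# from the bottom.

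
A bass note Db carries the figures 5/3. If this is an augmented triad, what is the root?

The figures 5/3 mean the root of the chord is in the bass. If Db is the root of an augmented triad, the root is Db (chord tones Db–F–A).

Db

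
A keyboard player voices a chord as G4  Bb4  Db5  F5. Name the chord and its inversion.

The pitch classes G, Bb, Db, F arrange in thirds as G–Bb–Db–F: a G half-diminished seventh chord.
G is the root of G half-diminished seventh; root in the bass means root position (figured bass 7).

G half-diminished seventh, root position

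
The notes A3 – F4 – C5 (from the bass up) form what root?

A, F, C are the tones of an F major triad (F–A–C), making F the root.

F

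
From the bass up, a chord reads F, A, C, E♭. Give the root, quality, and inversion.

F dominant seventh, root position

The pitch classes F, A, C, Eb arrange in thirds as F–A–C–Eb: an F dominant seventh chord.
F is the root of F dominant seventh; root in the bass means root position (figured bass 7).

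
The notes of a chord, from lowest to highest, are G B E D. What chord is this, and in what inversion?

Reducing to letter names: G, B, E, D. These stack in thirds as E–G–B–D — an E minor seventh chord.
With the third (G) in the bass, the chord is in first inversion (figured bass 6/5).

E minor seventh, first inversion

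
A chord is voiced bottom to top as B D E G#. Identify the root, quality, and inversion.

The distinct note names are B, D, E, G#. Stacked in thirds they read E–G#–B–D, which is a dominant seventh chord on E.
The lowest note is B, the fifth of the chord, so this is second inversion (figured bass 4/3).

E dominant seventh, second inversion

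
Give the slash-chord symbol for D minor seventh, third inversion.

Dm7/C

Third inversion of D minor seventh has the seventh (C) in the bass. As a slash chord: Dm7/C.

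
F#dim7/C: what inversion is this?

second inversion

F#dim7/C means F# diminished seventh with C in the bass. C is the fifth of F# diminished seventh (F#–A–C–Eb), so this is second inversion.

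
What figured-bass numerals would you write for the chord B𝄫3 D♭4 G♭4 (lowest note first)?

The notes Bbb, Db, Gb stack in thirds as Gb–Bbb–Db — a Gb minor triad. The bass Bbb is the third, so this is first inversion: figured 6.

6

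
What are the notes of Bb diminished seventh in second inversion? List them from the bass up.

Spelling Bb diminished seventh: Bb–Db–Fb–Abb. In second inversion the fifth is bass, giving Fb, Abb, Bb, Db from the bottom.

Fb, Abb, Bb, Db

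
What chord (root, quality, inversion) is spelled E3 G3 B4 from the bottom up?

E minor, root position

The distinct note names are E, G, B. Stacked in thirds they read E–G–B, which is a minor triad on E.
E is the root of E minor; root in the bass means root position (figured bass 5/3).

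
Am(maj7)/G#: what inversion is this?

third inversion

Am(maj7)/G# means A minor-major seventh with G# in the bass. G# is the seventh of A minor-major seventh (A–C–E–G#), so this is third inversion.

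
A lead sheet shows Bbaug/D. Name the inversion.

Bbaug/D means Bb augmented with D in the bass. D is the third of Bb augmented (Bb–D–F#), so this is first inversion.

first inversion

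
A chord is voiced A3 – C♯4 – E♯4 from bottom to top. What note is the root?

A

A, C#, E# are the tones of an A augmented triad (A–C#–E#), making A the root.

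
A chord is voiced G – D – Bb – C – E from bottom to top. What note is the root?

C

The distinct letter names are G, D, Bb, C, E. Arranged as a stack of thirds they read C–E–G–Bb–D, so C is the root (a C dominant ninth chord).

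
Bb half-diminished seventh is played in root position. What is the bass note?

In root position the root is lowest. For Bb half-diminished seventh (Bb–Db–Fb–Ab) that is Bb.

Bb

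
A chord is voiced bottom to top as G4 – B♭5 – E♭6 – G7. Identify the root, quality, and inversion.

Reducing to letter names: G, Bb, Eb. These stack in thirds as Eb–G–Bb — an Eb major triad.
With the third (G) in the bass, the chord is in first inversion (figured bass 6).

Eb major, first inversion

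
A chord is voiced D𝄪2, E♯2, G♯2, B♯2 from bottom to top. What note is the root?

The distinct letter names are D##, E#, G#, B#. Arranged as a stack of thirds they read E#–G#–B#–D##, so E# is the root (an E# minor-major seventh chord).

E#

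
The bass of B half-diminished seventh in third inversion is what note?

A

The seventh of B half-diminished seventh (B–D–F–A) is A; that is the bass in third inversion.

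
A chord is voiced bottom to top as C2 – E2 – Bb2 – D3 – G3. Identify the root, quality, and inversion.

Reducing to letter names: C, E, Bb, D, G. These stack in thirds as C–E–G–Bb–D — a C dominant ninth chord.
C is the root of C dominant ninth; root in the bass means root position.

C dominant ninth, root position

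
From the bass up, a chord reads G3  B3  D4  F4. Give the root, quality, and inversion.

G dominant seventh, root position

The pitch classes G, B, D, F arrange in thirds as G–B–D–F: a G dominant seventh chord.
G is the root of G dominant seventh; root in the bass means root position (figured bass 7).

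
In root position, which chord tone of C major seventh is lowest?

C major seventh is C–E–G–B. Root position places the root in the bass: C.

C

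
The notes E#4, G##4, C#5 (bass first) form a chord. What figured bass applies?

The notes E#, G##, C# stack in thirds as C#–E#–G## — a C# augmented triad. The bass E# is the third, so this is first inversion: figured 6.

6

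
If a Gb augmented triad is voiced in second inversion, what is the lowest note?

Gb augmented is Gb–Bb–D. Second inversion places the fifth in the bass: D.

D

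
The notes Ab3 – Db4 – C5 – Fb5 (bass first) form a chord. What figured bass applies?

4/3

The notes Ab, Db, C, Fb stack in thirds as Db–Fb–Ab–C — a Db minor-major seventh chord. The bass Ab is the fifth, so this is second inversion: figured 4/3.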